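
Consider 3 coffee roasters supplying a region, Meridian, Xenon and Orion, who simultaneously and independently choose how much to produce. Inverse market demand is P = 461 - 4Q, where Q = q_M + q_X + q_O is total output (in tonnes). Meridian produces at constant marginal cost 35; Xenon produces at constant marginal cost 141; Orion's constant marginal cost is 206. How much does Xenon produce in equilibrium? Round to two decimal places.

17.44

Meridian's profit: π_M = (461 - 4Q)q_M - (35q_M). Setting ∂π_M/∂q_M = 0: 426 - 8q_M - 4(q_X + q_O) = 0.
Xenon's profit: π_X = (461 - 4Q)q_X - (141q_X). Setting ∂π_X/∂q_X = 0: 320 - 8q_X - 4(q_M + q_O) = 0.
Orion's first-order condition: 255 - 8q_O - 4(q_M + q_X) = 0.
Adding the 3 first-order conditions: 1001 − 16Q = 0, so Q = 1001/16.
Back-substituting: q_M = (426 − 1001/4)/4 = 703/16, q_X = (320 − 1001/4)/4 = 279/16, q_O = (255 − 1001/4)/4 = 19/16.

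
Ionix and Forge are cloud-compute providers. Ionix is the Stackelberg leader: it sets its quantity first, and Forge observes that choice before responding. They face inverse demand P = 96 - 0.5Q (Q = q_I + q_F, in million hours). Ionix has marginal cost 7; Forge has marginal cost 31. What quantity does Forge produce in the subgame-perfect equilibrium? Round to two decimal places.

Solve by backward induction. Given q_I, the follower Forge maximises π_F = (96 - (1/2)q_I - (1/2)q_F)q_F - 31q_F.
Follower FOC: 65 - (1/2)q_I - q_F = 0, so q_F(q_I) = (65 - (1/2)q_I).
Ionix substitutes q_F(q_I) into its own profit: π_I = q_I(96 - (1/2)q_I - (65 - (1/2)q_I)/2) - 7q_I = (127/2 - (1/4)q_I)q_I - 7q_I.
The leader's first-order condition 113/2 - (1/2)q_I = 0 yields q_I = 113.
Then q_F = (65 - (1/2)·113) = 17/2.

8.50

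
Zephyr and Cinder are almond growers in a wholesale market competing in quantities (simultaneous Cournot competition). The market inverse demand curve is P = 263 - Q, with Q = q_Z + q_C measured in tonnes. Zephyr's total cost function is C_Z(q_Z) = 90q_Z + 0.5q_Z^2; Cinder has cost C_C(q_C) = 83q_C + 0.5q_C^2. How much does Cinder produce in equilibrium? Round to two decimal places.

45.88

Zephyr's profit: π_Z = (263 - Q)q_Z - (90q_Z + (1/2)q_Z²). Setting ∂π_Z/∂q_Z = 0: 173 - 3q_Z - (q_C) = 0.
Cinder's profit: π_C = (263 - Q)q_C - (83q_C + (1/2)q_C²). Setting ∂π_C/∂q_C = 0: 180 - 3q_C - (q_Z) = 0.
So q_Z = (173 - q_C)/3 and q_C = (180 - q_Z)/3.
Substituting one into the other gives q_Z = 339/8 and q_C = 367/8.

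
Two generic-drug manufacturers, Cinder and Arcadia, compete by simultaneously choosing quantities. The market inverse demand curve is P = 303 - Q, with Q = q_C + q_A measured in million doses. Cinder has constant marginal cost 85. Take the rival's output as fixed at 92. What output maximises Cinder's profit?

63

With the rival's output fixed at 92, Cinder's profit is π_C = (303 - 92 - q_C)q_C - (85q_C) = (211 - q_C)q_C - (85q_C).
∂π_C/∂q_C = 126 - 2q_C = 0, so q_C = 63.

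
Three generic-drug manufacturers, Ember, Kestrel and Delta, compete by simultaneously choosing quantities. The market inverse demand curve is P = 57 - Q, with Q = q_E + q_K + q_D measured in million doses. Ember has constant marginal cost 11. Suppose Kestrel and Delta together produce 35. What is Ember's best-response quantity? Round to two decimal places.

5.50

With rivals' combined output fixed at 35, Ember's profit is π_E = (57 - 35 - q_E)q_E - (11q_E) = (22 - q_E)q_E - (11q_E).
∂π_E/∂q_E = 11 - 2q_E = 0, so q_E = 11/2.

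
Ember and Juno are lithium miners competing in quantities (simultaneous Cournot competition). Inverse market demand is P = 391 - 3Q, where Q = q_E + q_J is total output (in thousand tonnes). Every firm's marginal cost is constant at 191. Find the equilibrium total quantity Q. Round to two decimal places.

A representative firm's profit is π_i = q_i(391 - 3Q) - 191q_i.
First-order condition (treating rivals' output as given): 200 - 6q_i - 3q_j = 0.
By symmetry each firm produces the same amount; substituting q_j = q_i yields q_i = 200/9.
Total output Q = 200/9 + 200/9 = 400/9.

44.44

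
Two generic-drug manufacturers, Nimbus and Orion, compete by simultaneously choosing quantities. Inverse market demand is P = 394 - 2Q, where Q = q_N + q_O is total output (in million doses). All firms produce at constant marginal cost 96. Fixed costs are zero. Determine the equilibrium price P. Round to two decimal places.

A representative firm's profit is π_i = q_i(394 - 2Q) - 96q_i.
First-order condition (treating rivals' output as given): 298 - 4q_i - 2q_j = 0.
With identical firms every q_j equals q_i, so q_j = q_i and 298 = 6q_i, giving q_i = 149/3.
Total output Q = 298/3, so price P = 394 - 2·(298/3) = 586/3.

195.33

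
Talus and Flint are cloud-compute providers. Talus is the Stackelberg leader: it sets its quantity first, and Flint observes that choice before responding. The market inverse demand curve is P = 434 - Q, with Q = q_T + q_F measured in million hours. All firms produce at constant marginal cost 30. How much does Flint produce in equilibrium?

101

The follower Flint best-responds to any q_T: π_F = (434 - Q)q_F - 30q_F.
∂π_F/∂q_F = 404 - q_T - 2q_F = 0 gives the reaction function q_F = (404 - q_T)/2.
Talus substitutes q_F(q_T) into its own profit: π_T = q_T(434 - q_T - (404 - q_T)/2) - 30q_T = (232 - (1/2)q_T)q_T - 30q_T.
Maximising: ∂π_T/∂q_T = 202 - q_T = 0, giving q_T = 202.
Then q_F = (404 - 202)/2 = 101.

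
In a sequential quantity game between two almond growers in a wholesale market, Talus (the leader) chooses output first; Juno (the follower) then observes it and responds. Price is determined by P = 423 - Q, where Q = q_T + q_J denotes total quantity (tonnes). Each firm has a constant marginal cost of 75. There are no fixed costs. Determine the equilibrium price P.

The follower Juno best-responds to any q_T: π_J = (423 - Q)q_J - 75q_J.
Follower FOC: 348 - q_T - 2q_J = 0, so q_J(q_T) = (348 - q_T)/2.
The leader anticipates this reaction. Substituting into P = 423 - Q gives P = 249 - (1/2)q_T, so π_T = (249 - (1/2)q_T)q_T - 75q_T.
Maximising: ∂π_T/∂q_T = 174 - q_T = 0, giving q_T = 174.
Then q_J = (348 - 174)/2 = 87.
Total output Q = 261, so price P = 423 - 261 = 162.

162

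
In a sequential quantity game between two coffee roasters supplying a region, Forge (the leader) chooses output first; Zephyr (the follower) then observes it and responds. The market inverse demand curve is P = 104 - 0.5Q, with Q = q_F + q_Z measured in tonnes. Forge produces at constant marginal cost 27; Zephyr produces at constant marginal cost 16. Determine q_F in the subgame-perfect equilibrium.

66

Solve by backward induction. Given q_F, the follower Zephyr maximises π_Z = (104 - (1/2)q_F - (1/2)q_Z)q_Z - 16q_Z.
Follower FOC: 88 - (1/2)q_F - q_Z = 0, so q_Z(q_F) = (88 - (1/2)q_F).
The leader anticipates this reaction. Substituting into P = 104 - 0.5Q gives P = 60 - (1/4)q_F, so π_F = (60 - (1/4)q_F)q_F - 27q_F.
Maximising: ∂π_F/∂q_F = 33 - (1/2)q_F = 0, giving q_F = 66.
Then q_Z = (88 - (1/2)·66) = 55.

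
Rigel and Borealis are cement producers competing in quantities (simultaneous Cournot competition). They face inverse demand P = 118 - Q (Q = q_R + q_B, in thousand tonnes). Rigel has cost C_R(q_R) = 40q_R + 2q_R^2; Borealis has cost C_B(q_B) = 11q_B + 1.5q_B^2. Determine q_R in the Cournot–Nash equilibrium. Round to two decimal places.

9.76

Rigel's profit: π_R = (118 - Q)q_R - (40q_R + 2q_R²). Setting ∂π_R/∂q_R = 0: 78 - 6q_R - (q_B) = 0.
Borealis's first-order condition: 107 - 5q_B - (q_R) = 0.
Best responses: q_R = (78 - q_B)/6, q_B = (107 - q_R)/5.
Substituting one into the other gives q_R = 283/29 and q_B = 564/29.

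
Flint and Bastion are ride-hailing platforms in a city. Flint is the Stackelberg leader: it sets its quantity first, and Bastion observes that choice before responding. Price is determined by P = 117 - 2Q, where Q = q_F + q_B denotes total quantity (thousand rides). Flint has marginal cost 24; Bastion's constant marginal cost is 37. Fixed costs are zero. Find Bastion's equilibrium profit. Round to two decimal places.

The follower Bastion best-responds to any q_F: π_B = (117 - 2Q)q_B - 37q_B.
Setting the follower's marginal profit to zero, 80 - 2q_F - 4q_B = 0, i.e. q_B = (80 - 2q_F)/4.
The leader anticipates this reaction. Substituting into P = 117 - 2Q gives P = 77 - q_F, so π_F = (77 - q_F)q_F - 24q_F.
Maximising: ∂π_F/∂q_F = 53 - 2q_F = 0, giving q_F = 53/2.
Then q_B = (80 - 2·(53/2))/4 = 27/4.
Price P = 117 - 2·(133/4) = 101/2.
Bastion's profit: (101/2 - 37)·(27/4) = 729/8.

91.13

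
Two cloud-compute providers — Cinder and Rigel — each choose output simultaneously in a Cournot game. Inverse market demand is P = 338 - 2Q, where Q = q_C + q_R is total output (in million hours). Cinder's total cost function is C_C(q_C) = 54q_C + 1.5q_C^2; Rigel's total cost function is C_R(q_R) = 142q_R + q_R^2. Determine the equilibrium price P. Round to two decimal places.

Cinder's profit: π_C = (338 - 2Q)q_C - (54q_C + (3/2)q_C²). Setting ∂π_C/∂q_C = 0: 284 - 7q_C - 2(q_R) = 0.
Rigel's profit: π_R = (338 - 2Q)q_R - (142q_R + q_R²). Setting ∂π_R/∂q_R = 0: 196 - 6q_R - 2(q_C) = 0.
Rearranging gives the reaction functions q_C = (284 - 2q_R)/7 and q_R = (196 - 2q_C)/6.
Substituting one into the other gives q_C = 656/19 and q_R = 402/19.
Total output Q = 1058/19, so price P = 338 - 2·(1058/19) = 226.6316.

226.63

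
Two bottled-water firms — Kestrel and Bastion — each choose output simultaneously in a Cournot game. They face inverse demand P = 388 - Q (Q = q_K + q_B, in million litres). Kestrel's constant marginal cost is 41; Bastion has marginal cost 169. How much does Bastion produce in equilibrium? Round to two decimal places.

30.33

Kestrel's profit: π_K = (388 - Q)q_K - (41q_K). Setting ∂π_K/∂q_K = 0: 347 - 2q_K - (q_B) = 0.
Bastion's first-order condition: 219 - 2q_B - (q_K) = 0.
Best responses: q_K = (347 - q_B)/2, q_B = (219 - q_K)/2.
Solving the pair: q_K = 475/3, q_B = 91/3.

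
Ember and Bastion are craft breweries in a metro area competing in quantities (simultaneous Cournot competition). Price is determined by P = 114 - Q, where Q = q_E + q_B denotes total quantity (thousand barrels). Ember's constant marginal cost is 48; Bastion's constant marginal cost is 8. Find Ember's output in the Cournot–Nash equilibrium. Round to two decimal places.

Ember's profit: π_E = (114 - Q)q_E - (48q_E). Setting ∂π_E/∂q_E = 0: 66 - 2q_E - (q_B) = 0.
Bastion's first-order condition: 106 - 2q_B - (q_E) = 0.
Best responses: q_E = (66 - q_B)/2, q_B = (106 - q_E)/2.
Solving the pair: q_E = 26/3, q_B = 146/3.

8.67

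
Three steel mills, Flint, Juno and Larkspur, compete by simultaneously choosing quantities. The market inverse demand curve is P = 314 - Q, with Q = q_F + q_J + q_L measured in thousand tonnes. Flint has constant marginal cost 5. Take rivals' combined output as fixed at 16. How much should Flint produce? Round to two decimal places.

146.50

With rivals' combined output fixed at 16, Flint's profit is π_F = (314 - 16 - q_F)q_F - (5q_F) = (298 - q_F)q_F - (5q_F).
∂π_F/∂q_F = 293 - 2q_F = 0, so q_F = 293/2.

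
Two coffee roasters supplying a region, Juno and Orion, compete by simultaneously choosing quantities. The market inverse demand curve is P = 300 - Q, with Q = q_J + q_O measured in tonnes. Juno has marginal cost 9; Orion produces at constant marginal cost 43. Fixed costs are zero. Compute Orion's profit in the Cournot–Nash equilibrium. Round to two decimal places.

Juno's profit: π_J = (300 - Q)q_J - (9q_J). Setting ∂π_J/∂q_J = 0: 291 - 2q_J - (q_O) = 0.
Orion's profit: π_O = (300 - Q)q_O - (43q_O). Setting ∂π_O/∂q_O = 0: 257 - 2q_O - (q_J) = 0.
So q_J = (291 - q_O)/2 and q_O = (257 - q_J)/2.
Substituting one into the other gives q_J = 325/3 and q_O = 223/3.
Price P = 300 - 548/3 = 352/3.
Orion's profit: (352/3 - 43)·(223/3) = 5525.4444.

5525.44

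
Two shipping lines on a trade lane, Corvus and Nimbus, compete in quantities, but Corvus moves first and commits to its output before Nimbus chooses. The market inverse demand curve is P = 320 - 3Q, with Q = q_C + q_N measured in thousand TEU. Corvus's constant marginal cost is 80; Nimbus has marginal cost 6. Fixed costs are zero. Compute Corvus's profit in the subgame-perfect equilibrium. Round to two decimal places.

1148.17

The follower Nimbus best-responds to any q_C: π_N = (320 - 3Q)q_N - 6q_N.
Follower FOC: 314 - 3q_C - 6q_N = 0, so q_N(q_C) = (314 - 3q_C)/6.
Corvus substitutes q_N(q_C) into its own profit: π_C = q_C(320 - 3q_C - (314 - 3q_C)/2) - 80q_C = (163 - (3/2)q_C)q_C - 80q_C.
Maximising: ∂π_C/∂q_C = 83 - 3q_C = 0, giving q_C = 83/3.
Then q_N = (314 - 3·(83/3))/6 = 77/2.
Price P = 320 - 3·(397/6) = 243/2.
Corvus's profit: (243/2 - 80)·(83/3) = 1148.1667.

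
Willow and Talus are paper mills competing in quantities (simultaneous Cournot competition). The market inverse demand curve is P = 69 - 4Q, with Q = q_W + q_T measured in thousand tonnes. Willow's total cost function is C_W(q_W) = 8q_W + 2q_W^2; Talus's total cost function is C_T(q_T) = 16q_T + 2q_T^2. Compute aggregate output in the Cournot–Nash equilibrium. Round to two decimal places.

Willow's profit: π_W = (69 - 4Q)q_W - (8q_W + 2q_W²). Setting ∂π_W/∂q_W = 0: 61 - 12q_W - 4(q_T) = 0.
Talus's first-order condition: 53 - 12q_T - 4(q_W) = 0.
Best responses: q_W = (61 - 4q_T)/12, q_T = (53 - 4q_W)/12.
Solving the pair: q_W = 65/16, q_T = 49/16.
Total output Q = 65/16 + 49/16 = 57/8.

7.13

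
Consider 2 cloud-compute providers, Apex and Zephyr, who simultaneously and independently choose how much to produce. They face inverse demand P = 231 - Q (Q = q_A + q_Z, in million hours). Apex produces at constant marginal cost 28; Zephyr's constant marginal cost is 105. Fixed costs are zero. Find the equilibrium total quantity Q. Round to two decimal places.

109.67

Apex's profit: π_A = (231 - Q)q_A - (28q_A). Setting ∂π_A/∂q_A = 0: 203 - 2q_A - (q_Z) = 0.
Zephyr's profit: π_Z = (231 - Q)q_Z - (105q_Z). Setting ∂π_Z/∂q_Z = 0: 126 - 2q_Z - (q_A) = 0.
So q_A = (203 - q_Z)/2 and q_Z = (126 - q_A)/2.
Substituting one into the other gives q_A = 280/3 and q_Z = 49/3.
Total output Q = 280/3 + 49/3 = 329/3.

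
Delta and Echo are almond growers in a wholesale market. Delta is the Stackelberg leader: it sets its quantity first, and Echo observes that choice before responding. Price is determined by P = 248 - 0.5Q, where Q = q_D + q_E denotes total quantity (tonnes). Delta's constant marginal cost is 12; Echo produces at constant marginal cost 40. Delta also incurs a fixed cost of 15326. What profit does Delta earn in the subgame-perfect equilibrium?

2098

The follower Echo best-responds to any q_D: π_E = (248 - 0.5Q)q_E - 40q_E.
Follower FOC: 208 - (1/2)q_D - q_E = 0, so q_E(q_D) = (208 - (1/2)q_D).
Delta substitutes q_E(q_D) into its own profit: π_D = q_D(248 - (1/2)q_D - (208 - (1/2)q_D)/2) - 12q_D = (144 - (1/4)q_D)q_D - 12q_D.
The leader's first-order condition 132 - (1/2)q_D = 0 yields q_D = 264.
Then q_E = (208 - (1/2)·264) = 76.
Price P = 248 - (1/2)·340 = 78.
Delta's profit: (78 - 12)·264 - 15326 = 2098.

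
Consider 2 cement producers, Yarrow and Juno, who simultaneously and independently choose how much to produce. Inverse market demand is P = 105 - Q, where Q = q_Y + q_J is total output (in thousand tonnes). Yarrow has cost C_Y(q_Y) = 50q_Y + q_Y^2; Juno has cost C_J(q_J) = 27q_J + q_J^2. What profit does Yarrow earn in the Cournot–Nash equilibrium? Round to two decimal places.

Yarrow's profit: π_Y = (105 - Q)q_Y - (50q_Y + q_Y²). Setting ∂π_Y/∂q_Y = 0: 55 - 4q_Y - (q_J) = 0.
Juno's profit: π_J = (105 - Q)q_J - (27q_J + q_J²). Setting ∂π_J/∂q_J = 0: 78 - 4q_J - (q_Y) = 0.
Rearranging gives the reaction functions q_Y = (55 - q_J)/4 and q_J = (78 - q_Y)/4.
Solving the pair: q_Y = 142/15, q_J = 257/15.
Price P = 105 - 133/5 = 392/5.
Yarrow's profit: (392/5)·(142/15) - 50·(142/15) - (142/15)² = 179.2356.

179.24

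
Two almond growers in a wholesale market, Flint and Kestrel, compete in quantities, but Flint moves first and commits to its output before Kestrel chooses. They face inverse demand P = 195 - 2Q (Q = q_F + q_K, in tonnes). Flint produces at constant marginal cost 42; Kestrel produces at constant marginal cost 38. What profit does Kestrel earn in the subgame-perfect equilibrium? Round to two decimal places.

The follower Kestrel best-responds to any q_F: π_K = (195 - 2Q)q_K - 38q_K.
Follower FOC: 157 - 2q_F - 4q_K = 0, so q_K(q_F) = (157 - 2q_F)/4.
The leader anticipates this reaction. Substituting into P = 195 - 2Q gives P = 233/2 - q_F, so π_F = (233/2 - q_F)q_F - 42q_F.
Leader FOC: 149/2 - 2q_F = 0, so q_F = 149/4.
Then q_K = (157 - 2·(149/4))/4 = 165/8.
Price P = 195 - 2·(463/8) = 317/4.
Kestrel's profit: (317/4 - 38)·(165/8) = 850.7813.

850.78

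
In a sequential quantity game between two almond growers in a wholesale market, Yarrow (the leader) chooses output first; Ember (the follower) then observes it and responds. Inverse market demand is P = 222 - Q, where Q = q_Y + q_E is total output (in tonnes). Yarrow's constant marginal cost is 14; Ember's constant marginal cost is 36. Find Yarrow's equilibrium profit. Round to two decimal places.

6612.50

Solve by backward induction. Given q_Y, the follower Ember maximises π_E = (222 - q_Y - q_E)q_E - 36q_E.
Follower FOC: 186 - q_Y - 2q_E = 0, so q_E(q_Y) = (186 - q_Y)/2.
The leader anticipates this reaction. Substituting into P = 222 - Q gives P = 129 - (1/2)q_Y, so π_Y = (129 - (1/2)q_Y)q_Y - 14q_Y.
The leader's first-order condition 115 - q_Y = 0 yields q_Y = 115.
Then q_E = (186 - 115)/2 = 71/2.
Price P = 222 - 301/2 = 143/2.
Yarrow's profit: (143/2 - 14)·115 = 6612.5000.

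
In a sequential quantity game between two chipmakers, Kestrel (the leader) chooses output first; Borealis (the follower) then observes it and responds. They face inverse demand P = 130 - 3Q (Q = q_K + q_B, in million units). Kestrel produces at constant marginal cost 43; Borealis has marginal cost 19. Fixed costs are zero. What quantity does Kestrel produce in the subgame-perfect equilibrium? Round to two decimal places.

10.50

Solve by backward induction. Given q_K, the follower Borealis maximises π_B = (130 - 3q_K - 3q_B)q_B - 19q_B.
Follower FOC: 111 - 3q_K - 6q_B = 0, so q_B(q_K) = (111 - 3q_K)/6.
Kestrel substitutes q_B(q_K) into its own profit: π_K = q_K(130 - 3q_K - (111 - 3q_K)/2) - 43q_K = (149/2 - (3/2)q_K)q_K - 43q_K.
The leader's first-order condition 63/2 - 3q_K = 0 yields q_K = 21/2.
Then q_B = (111 - 3·(21/2))/6 = 53/4.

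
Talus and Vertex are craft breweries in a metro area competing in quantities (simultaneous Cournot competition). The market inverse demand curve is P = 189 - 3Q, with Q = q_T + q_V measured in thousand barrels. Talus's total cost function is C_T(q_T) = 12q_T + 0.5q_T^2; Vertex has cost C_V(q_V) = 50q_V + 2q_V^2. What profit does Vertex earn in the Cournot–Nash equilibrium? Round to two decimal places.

Talus's profit: π_T = (189 - 3Q)q_T - (12q_T + (1/2)q_T²). Setting ∂π_T/∂q_T = 0: 177 - 7q_T - 3(q_V) = 0.
Vertex's first-order condition: 139 - 10q_V - 3(q_T) = 0.
Best responses: q_T = (177 - 3q_V)/7, q_V = (139 - 3q_T)/10.
Substituting one into the other gives q_T = 1353/61 and q_V = 442/61.
Price P = 189 - 3·(1795/61) = 100.7213.
Vertex's profit: 100.7213·(442/61) - 50·(442/61) - 2(442/61)² = 262.5155.

262.52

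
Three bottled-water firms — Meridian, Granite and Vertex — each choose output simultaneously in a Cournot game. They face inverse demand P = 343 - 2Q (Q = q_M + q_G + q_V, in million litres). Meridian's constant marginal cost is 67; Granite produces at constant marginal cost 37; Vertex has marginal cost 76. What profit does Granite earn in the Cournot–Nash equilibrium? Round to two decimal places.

Meridian's profit: π_M = (343 - 2Q)q_M - (67q_M). Setting ∂π_M/∂q_M = 0: 276 - 4q_M - 2(q_G + q_V) = 0.
Granite's profit: π_G = (343 - 2Q)q_G - (37q_G). Setting ∂π_G/∂q_G = 0: 306 - 4q_G - 2(q_M + q_V) = 0.
Vertex's profit: π_V = (343 - 2Q)q_V - (76q_V). Setting ∂π_V/∂q_V = 0: 267 - 4q_V - 2(q_M + q_G) = 0.
Adding the 3 conditions: 849 − 4Q − 4Q = 0, i.e. Q = 849/8.
Back-substituting: q_M = (276 − 849/4)/2 = 255/8, q_G = (306 − 849/4)/2 = 375/8, q_V = (267 − 849/4)/2 = 219/8.
Price P = 343 - 2·(849/8) = 523/4.
Granite's profit: (523/4 - 37)·(375/8) = 4394.5313.

4394.53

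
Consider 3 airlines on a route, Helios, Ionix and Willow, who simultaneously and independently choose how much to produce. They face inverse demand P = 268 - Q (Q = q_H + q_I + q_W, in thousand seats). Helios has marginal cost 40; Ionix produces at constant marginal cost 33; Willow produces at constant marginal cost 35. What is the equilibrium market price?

94

Helios's profit: π_H = (268 - Q)q_H - (40q_H). Setting ∂π_H/∂q_H = 0: 228 - 2q_H - (q_I + q_W) = 0.
Ionix's profit: π_I = (268 - Q)q_I - (33q_I). Setting ∂π_I/∂q_I = 0: 235 - 2q_I - (q_H + q_W) = 0.
Willow's first-order condition: 233 - 2q_W - (q_H + q_I) = 0.
Adding the 3 first-order conditions: 696 − 4Q = 0, so Q = 174.
Back-substituting: q_H = (228 − 174) = 54, q_I = (235 − 174) = 61, q_W = (233 − 174) = 59.
Total output Q = 174, so price P = 268 - 174 = 94.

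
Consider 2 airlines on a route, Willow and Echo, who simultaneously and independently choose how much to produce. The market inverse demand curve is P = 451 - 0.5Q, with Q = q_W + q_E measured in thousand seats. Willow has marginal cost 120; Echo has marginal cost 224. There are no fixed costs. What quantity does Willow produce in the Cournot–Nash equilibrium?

290

Willow's profit: π_W = (451 - 0.5Q)q_W - (120q_W). Setting ∂π_W/∂q_W = 0: 331 - q_W - (1/2)(q_E) = 0.
Echo's profit: π_E = (451 - 0.5Q)q_E - (224q_E). Setting ∂π_E/∂q_E = 0: 227 - q_E - (1/2)(q_W) = 0.
So q_W = (331 - (1/2)q_E) and q_E = (227 - (1/2)q_W).
Solving the pair: q_W = 290, q_E = 82.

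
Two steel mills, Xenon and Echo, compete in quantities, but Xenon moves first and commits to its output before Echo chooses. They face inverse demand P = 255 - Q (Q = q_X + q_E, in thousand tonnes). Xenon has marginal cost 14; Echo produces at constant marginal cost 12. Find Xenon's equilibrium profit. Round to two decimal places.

7140.13

Solve by backward induction. Given q_X, the follower Echo maximises π_E = (255 - q_X - q_E)q_E - 12q_E.
∂π_E/∂q_E = 243 - q_X - 2q_E = 0 gives the reaction function q_E = (243 - q_X)/2.
Xenon substitutes q_E(q_X) into its own profit: π_X = q_X(255 - q_X - (243 - q_X)/2) - 14q_X = (267/2 - (1/2)q_X)q_X - 14q_X.
Leader FOC: 239/2 - q_X = 0, so q_X = 239/2.
Then q_E = (243 - 239/2)/2 = 247/4.
Price P = 255 - 725/4 = 295/4.
Xenon's profit: (295/4 - 14)·(239/2) = 7140.1250.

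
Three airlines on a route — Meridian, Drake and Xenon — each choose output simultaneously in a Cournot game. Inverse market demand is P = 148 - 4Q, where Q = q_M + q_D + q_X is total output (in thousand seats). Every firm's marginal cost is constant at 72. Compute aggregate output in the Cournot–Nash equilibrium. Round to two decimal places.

A representative firm's profit is π_i = q_i(148 - 4Q) - 72q_i.
Setting ∂π_i/∂q_i = 0 with rivals' quantities fixed: 76 - 8q_i - 4·Σ_{j≠i} q_j = 0.
With identical firms every q_j equals q_i, so Σ_{j≠i} q_j = 2q_i and 76 = 16q_i, giving q_i = 19/4.
Total output Q = 19/4 + 19/4 + 19/4 = 57/4.

14.25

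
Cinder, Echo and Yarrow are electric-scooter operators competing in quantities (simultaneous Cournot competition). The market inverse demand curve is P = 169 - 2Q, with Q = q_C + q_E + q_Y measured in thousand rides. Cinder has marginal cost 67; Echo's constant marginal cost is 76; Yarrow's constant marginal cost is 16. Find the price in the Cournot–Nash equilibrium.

82

Cinder's profit: π_C = (169 - 2Q)q_C - (67q_C). Setting ∂π_C/∂q_C = 0: 102 - 4q_C - 2(q_E + q_Y) = 0.
Echo's first-order condition: 93 - 4q_E - 2(q_C + q_Y) = 0.
Yarrow's profit: π_Y = (169 - 2Q)q_Y - (16q_Y). Setting ∂π_Y/∂q_Y = 0: 153 - 4q_Y - 2(q_C + q_E) = 0.
Adding the 3 conditions: 348 − 4Q − 4Q = 0, i.e. Q = 87/2.
Back-substituting: q_C = (102 − 87)/2 = 15/2, q_E = (93 − 87)/2 = 3, q_Y = (153 − 87)/2 = 33.
Total output Q = 87/2, so price P = 169 - 2·(87/2) = 82.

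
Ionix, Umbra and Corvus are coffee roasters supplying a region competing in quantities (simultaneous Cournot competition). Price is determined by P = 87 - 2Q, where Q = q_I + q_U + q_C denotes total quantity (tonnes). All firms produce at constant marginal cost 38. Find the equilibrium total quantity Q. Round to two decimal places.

Each firm earns π_i = (87 - 2Q)q_i - 38q_i.
Setting ∂π_i/∂q_i = 0 with rivals' quantities fixed: 49 - 4q_i - 2·Σ_{j≠i} q_j = 0.
With identical firms every q_j equals q_i, so Σ_{j≠i} q_j = 2q_i and 49 = 8q_i, giving q_i = 49/8.
Total output Q = 49/8 + 49/8 + 49/8 = 147/8.

18.38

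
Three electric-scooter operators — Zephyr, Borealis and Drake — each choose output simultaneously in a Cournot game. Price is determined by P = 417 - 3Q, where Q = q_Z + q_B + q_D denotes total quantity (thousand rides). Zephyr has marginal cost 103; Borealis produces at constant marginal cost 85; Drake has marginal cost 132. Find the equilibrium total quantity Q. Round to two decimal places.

Zephyr's profit: π_Z = (417 - 3Q)q_Z - (103q_Z). Setting ∂π_Z/∂q_Z = 0: 314 - 6q_Z - 3(q_B + q_D) = 0.
Borealis's profit: π_B = (417 - 3Q)q_B - (85q_B). Setting ∂π_B/∂q_B = 0: 332 - 6q_B - 3(q_Z + q_D) = 0.
Drake's profit: π_D = (417 - 3Q)q_D - (132q_D). Setting ∂π_D/∂q_D = 0: 285 - 6q_D - 3(q_Z + q_B) = 0.
Summing all 3 equations gives 931 − 12Q = 0, hence Q = 931/12.
Back-substituting: q_Z = (314 − 931/4)/3 = 325/12, q_B = (332 − 931/4)/3 = 397/12, q_D = (285 − 931/4)/3 = 209/12.
Total output Q = 325/12 + 397/12 + 209/12 = 931/12.

77.58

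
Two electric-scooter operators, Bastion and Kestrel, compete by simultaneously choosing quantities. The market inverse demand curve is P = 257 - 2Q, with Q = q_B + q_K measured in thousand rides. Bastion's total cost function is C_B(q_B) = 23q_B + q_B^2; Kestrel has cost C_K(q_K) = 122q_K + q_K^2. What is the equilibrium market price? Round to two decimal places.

Bastion's profit: π_B = (257 - 2Q)q_B - (23q_B + q_B²). Setting ∂π_B/∂q_B = 0: 234 - 6q_B - 2(q_K) = 0.
Kestrel's first-order condition: 135 - 6q_K - 2(q_B) = 0.
Best responses: q_B = (234 - 2q_K)/6, q_K = (135 - 2q_B)/6.
Substituting one into the other gives q_B = 567/16 and q_K = 171/16.
Total output Q = 369/8, so price P = 257 - 2·(369/8) = 659/4.

164.75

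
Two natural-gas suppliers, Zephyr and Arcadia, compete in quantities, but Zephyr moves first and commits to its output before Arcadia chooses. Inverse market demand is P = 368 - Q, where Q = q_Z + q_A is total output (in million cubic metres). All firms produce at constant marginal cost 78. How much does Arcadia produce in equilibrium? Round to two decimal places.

Solve by backward induction. Given q_Z, the follower Arcadia maximises π_A = (368 - q_Z - q_A)q_A - 78q_A.
Follower FOC: 290 - q_Z - 2q_A = 0, so q_A(q_Z) = (290 - q_Z)/2.
The leader anticipates this reaction. Substituting into P = 368 - Q gives P = 223 - (1/2)q_Z, so π_Z = (223 - (1/2)q_Z)q_Z - 78q_Z.
Leader FOC: 145 - q_Z = 0, so q_Z = 145.
Then q_A = (290 - 145)/2 = 145/2.

72.50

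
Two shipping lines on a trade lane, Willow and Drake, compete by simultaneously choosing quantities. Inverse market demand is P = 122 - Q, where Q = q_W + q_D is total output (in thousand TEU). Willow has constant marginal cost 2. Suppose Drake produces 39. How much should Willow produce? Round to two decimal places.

With the rival's output fixed at 39, Willow's profit is π_W = (122 - 39 - q_W)q_W - (2q_W) = (83 - q_W)q_W - (2q_W).
∂π_W/∂q_W = 81 - 2q_W = 0, so q_W = 81/2.

40.50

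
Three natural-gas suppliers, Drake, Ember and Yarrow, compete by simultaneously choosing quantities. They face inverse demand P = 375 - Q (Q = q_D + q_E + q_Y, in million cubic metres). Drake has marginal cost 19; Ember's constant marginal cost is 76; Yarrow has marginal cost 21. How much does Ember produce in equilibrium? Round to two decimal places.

46.75

Drake's profit: π_D = (375 - Q)q_D - (19q_D). Setting ∂π_D/∂q_D = 0: 356 - 2q_D - (q_E + q_Y) = 0.
Ember's first-order condition: 299 - 2q_E - (q_D + q_Y) = 0.
Yarrow's first-order condition: 354 - 2q_Y - (q_D + q_E) = 0.
Summing all 3 equations gives 1009 − 4Q = 0, hence Q = 1009/4.
Back-substituting: q_D = (356 − 1009/4) = 415/4, q_E = (299 − 1009/4) = 187/4, q_Y = (354 − 1009/4) = 407/4.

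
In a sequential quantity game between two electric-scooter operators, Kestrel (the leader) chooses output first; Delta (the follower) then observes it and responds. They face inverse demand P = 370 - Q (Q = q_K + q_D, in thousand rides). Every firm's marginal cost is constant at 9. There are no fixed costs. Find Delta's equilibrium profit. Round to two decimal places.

8145.06

The follower Delta best-responds to any q_K: π_D = (370 - Q)q_D - 9q_D.
Setting the follower's marginal profit to zero, 361 - q_K - 2q_D = 0, i.e. q_D = (361 - q_K)/2.
The leader anticipates this reaction. Substituting into P = 370 - Q gives P = 379/2 - (1/2)q_K, so π_K = (379/2 - (1/2)q_K)q_K - 9q_K.
The leader's first-order condition 361/2 - q_K = 0 yields q_K = 361/2.
Then q_D = (361 - 361/2)/2 = 361/4.
Price P = 370 - 1083/4 = 397/4.
Delta's profit: (397/4 - 9)·(361/4) = 8145.0625.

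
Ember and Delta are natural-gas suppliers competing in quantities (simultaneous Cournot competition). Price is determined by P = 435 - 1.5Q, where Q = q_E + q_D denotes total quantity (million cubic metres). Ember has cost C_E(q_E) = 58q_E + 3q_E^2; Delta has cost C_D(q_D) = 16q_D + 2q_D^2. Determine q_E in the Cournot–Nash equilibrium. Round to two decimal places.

33.09

Ember's profit: π_E = (435 - 1.5Q)q_E - (58q_E + 3q_E²). Setting ∂π_E/∂q_E = 0: 377 - 9q_E - (3/2)(q_D) = 0.
Delta's first-order condition: 419 - 7q_D - (3/2)(q_E) = 0.
So q_E = (377 - (3/2)q_D)/9 and q_D = (419 - (3/2)q_E)/7.
Substituting one into the other gives q_E = 33.0947 and q_D = 52.7654.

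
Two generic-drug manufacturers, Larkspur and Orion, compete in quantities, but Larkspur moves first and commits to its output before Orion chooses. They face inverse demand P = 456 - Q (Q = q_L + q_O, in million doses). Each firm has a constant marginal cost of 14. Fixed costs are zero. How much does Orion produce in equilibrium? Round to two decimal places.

110.50

Solve by backward induction. Given q_L, the follower Orion maximises π_O = (456 - q_L - q_O)q_O - 14q_O.
Setting the follower's marginal profit to zero, 442 - q_L - 2q_O = 0, i.e. q_O = (442 - q_L)/2.
Larkspur substitutes q_O(q_L) into its own profit: π_L = q_L(456 - q_L - (442 - q_L)/2) - 14q_L = (235 - (1/2)q_L)q_L - 14q_L.
Maximising: ∂π_L/∂q_L = 221 - q_L = 0, giving q_L = 221.
Then q_O = (442 - 221)/2 = 221/2.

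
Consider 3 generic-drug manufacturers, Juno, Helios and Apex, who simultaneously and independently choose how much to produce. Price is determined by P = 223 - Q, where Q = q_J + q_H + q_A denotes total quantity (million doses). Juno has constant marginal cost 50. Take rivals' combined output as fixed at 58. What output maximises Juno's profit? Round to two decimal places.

With rivals' combined output fixed at 58, Juno's profit is π_J = (223 - 58 - q_J)q_J - (50q_J) = (165 - q_J)q_J - (50q_J).
∂π_J/∂q_J = 115 - 2q_J = 0, so q_J = 115/2.

57.50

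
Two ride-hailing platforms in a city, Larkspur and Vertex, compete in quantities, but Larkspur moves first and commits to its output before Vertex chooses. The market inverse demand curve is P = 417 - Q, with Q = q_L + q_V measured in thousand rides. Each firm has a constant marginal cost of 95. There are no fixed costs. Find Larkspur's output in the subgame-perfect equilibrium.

161

Solve by backward induction. Given q_L, the follower Vertex maximises π_V = (417 - q_L - q_V)q_V - 95q_V.
Setting the follower's marginal profit to zero, 322 - q_L - 2q_V = 0, i.e. q_V = (322 - q_L)/2.
Larkspur substitutes q_V(q_L) into its own profit: π_L = q_L(417 - q_L - (322 - q_L)/2) - 95q_L = (256 - (1/2)q_L)q_L - 95q_L.
Leader FOC: 161 - q_L = 0, so q_L = 161.
Then q_V = (322 - 161)/2 = 161/2.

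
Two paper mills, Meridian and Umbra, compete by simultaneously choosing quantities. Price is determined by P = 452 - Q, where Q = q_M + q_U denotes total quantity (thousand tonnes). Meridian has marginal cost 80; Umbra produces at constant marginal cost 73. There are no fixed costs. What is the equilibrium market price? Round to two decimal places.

201.67

Meridian's profit: π_M = (452 - Q)q_M - (80q_M). Setting ∂π_M/∂q_M = 0: 372 - 2q_M - (q_U) = 0.
Umbra's first-order condition: 379 - 2q_U - (q_M) = 0.
Rearranging gives the reaction functions q_M = (372 - q_U)/2 and q_U = (379 - q_M)/2.
Substituting one into the other gives q_M = 365/3 and q_U = 386/3.
Total output Q = 751/3, so price P = 452 - 751/3 = 605/3.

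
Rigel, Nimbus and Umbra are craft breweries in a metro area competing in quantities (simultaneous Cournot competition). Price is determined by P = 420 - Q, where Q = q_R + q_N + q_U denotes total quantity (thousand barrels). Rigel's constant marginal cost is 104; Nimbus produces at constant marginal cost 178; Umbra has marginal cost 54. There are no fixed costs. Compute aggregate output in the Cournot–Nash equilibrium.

231

Rigel's profit: π_R = (420 - Q)q_R - (104q_R). Setting ∂π_R/∂q_R = 0: 316 - 2q_R - (q_N + q_U) = 0.
Nimbus's first-order condition: 242 - 2q_N - (q_R + q_U) = 0.
Umbra's profit: π_U = (420 - Q)q_U - (54q_U). Setting ∂π_U/∂q_U = 0: 366 - 2q_U - (q_R + q_N) = 0.
Adding the 3 conditions: 924 − 2Q − 2Q = 0, i.e. Q = 231.
Back-substituting: q_R = (316 − 231) = 85, q_N = (242 − 231) = 11, q_U = (366 − 231) = 135.
Total output Q = 85 + 11 + 135 = 231.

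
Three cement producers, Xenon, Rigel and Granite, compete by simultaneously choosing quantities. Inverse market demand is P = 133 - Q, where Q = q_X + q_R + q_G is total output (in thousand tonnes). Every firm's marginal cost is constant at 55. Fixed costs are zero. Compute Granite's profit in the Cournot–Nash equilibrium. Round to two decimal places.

A representative firm's profit is π_i = q_i(133 - Q) - 55q_i.
First-order condition (treating rivals' output as given): 78 - 2q_i - Σ_{j≠i} q_j = 0.
With identical firms every q_j equals q_i, so Σ_{j≠i} q_j = 2q_i and 78 = 4q_i, giving q_i = 39/2.
Price P = 133 - 117/2 = 149/2.
Granite's profit: (149/2 - 55)·(39/2) = 1521/4.

380.25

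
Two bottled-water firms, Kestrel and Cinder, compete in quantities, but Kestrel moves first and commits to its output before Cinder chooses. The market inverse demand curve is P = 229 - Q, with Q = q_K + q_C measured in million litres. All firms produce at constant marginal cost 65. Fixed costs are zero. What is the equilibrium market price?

106

Solve by backward induction. Given q_K, the follower Cinder maximises π_C = (229 - q_K - q_C)q_C - 65q_C.
Follower FOC: 164 - q_K - 2q_C = 0, so q_C(q_K) = (164 - q_K)/2.
Kestrel substitutes q_C(q_K) into its own profit: π_K = q_K(229 - q_K - (164 - q_K)/2) - 65q_K = (147 - (1/2)q_K)q_K - 65q_K.
Leader FOC: 82 - q_K = 0, so q_K = 82.
Then q_C = (164 - 82)/2 = 41.
Total output Q = 123, so price P = 229 - 123 = 106.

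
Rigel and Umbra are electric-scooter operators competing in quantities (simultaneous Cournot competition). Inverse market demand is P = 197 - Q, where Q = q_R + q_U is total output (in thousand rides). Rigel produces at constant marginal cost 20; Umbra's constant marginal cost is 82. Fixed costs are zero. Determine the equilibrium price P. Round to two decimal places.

Rigel's profit: π_R = (197 - Q)q_R - (20q_R). Setting ∂π_R/∂q_R = 0: 177 - 2q_R - (q_U) = 0.
Umbra's first-order condition: 115 - 2q_U - (q_R) = 0.
So q_R = (177 - q_U)/2 and q_U = (115 - q_R)/2.
Solving the pair: q_R = 239/3, q_U = 53/3.
Total output Q = 292/3, so price P = 197 - 292/3 = 299/3.

99.67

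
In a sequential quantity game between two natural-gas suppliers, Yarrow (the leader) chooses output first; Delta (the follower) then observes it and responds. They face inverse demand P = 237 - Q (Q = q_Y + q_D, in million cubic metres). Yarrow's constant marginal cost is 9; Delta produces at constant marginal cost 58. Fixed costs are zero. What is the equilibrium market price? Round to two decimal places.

Solve by backward induction. Given q_Y, the follower Delta maximises π_D = (237 - q_Y - q_D)q_D - 58q_D.
∂π_D/∂q_D = 179 - q_Y - 2q_D = 0 gives the reaction function q_D = (179 - q_Y)/2.
Yarrow substitutes q_D(q_Y) into its own profit: π_Y = q_Y(237 - q_Y - (179 - q_Y)/2) - 9q_Y = (295/2 - (1/2)q_Y)q_Y - 9q_Y.
The leader's first-order condition 277/2 - q_Y = 0 yields q_Y = 277/2.
Then q_D = (179 - 277/2)/2 = 81/4.
Total output Q = 635/4, so price P = 237 - 635/4 = 313/4.

78.25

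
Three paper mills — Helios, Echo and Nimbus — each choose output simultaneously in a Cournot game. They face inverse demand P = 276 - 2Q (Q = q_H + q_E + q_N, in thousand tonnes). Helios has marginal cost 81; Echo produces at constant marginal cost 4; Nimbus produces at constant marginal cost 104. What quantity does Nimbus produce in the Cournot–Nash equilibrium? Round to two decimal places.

6.13

Helios's profit: π_H = (276 - 2Q)q_H - (81q_H). Setting ∂π_H/∂q_H = 0: 195 - 4q_H - 2(q_E + q_N) = 0.
Echo's first-order condition: 272 - 4q_E - 2(q_H + q_N) = 0.
Nimbus's first-order condition: 172 - 4q_N - 2(q_H + q_E) = 0.
Adding the 3 first-order conditions: 639 − 8Q = 0, so Q = 639/8.
Back-substituting: q_H = (195 − 639/4)/2 = 141/8, q_E = (272 − 639/4)/2 = 449/8, q_N = (172 − 639/4)/2 = 49/8.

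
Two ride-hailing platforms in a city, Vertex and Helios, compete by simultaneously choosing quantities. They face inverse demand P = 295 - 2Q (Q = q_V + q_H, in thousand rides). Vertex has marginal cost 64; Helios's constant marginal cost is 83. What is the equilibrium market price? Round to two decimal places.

147.33

Vertex's profit: π_V = (295 - 2Q)q_V - (64q_V). Setting ∂π_V/∂q_V = 0: 231 - 4q_V - 2(q_H) = 0.
Helios's first-order condition: 212 - 4q_H - 2(q_V) = 0.
Rearranging gives the reaction functions q_V = (231 - 2q_H)/4 and q_H = (212 - 2q_V)/4.
Substituting one into the other gives q_V = 125/3 and q_H = 193/6.
Total output Q = 443/6, so price P = 295 - 2·(443/6) = 442/3.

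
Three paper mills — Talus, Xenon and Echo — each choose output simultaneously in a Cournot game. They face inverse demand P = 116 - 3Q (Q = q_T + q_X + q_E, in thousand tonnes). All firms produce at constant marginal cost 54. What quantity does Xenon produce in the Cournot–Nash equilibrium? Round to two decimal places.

5.17

A representative firm's profit is π_i = q_i(116 - 3Q) - 54q_i.
First-order condition (treating rivals' output as given): 62 - 6q_i - 3·Σ_{j≠i} q_j = 0.
By symmetry each firm produces the same amount; substituting Σ_{j≠i} q_j = 2q_i yields q_i = 62/12 = 31/6.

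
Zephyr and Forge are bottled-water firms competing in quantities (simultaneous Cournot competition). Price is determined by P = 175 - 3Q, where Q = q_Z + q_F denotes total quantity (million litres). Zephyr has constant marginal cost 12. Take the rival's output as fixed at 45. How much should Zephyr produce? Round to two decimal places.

4.67

With the rival's output fixed at 45, Zephyr's profit is π_Z = (175 - 3·45 - 3q_Z)q_Z - (12q_Z) = (40 - 3q_Z)q_Z - (12q_Z).
∂π_Z/∂q_Z = 28 - 6q_Z = 0, so q_Z = 14/3.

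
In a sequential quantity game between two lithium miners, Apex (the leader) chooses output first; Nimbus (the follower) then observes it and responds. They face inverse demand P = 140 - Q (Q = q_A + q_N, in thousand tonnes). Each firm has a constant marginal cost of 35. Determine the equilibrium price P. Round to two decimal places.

The follower Nimbus best-responds to any q_A: π_N = (140 - Q)q_N - 35q_N.
Setting the follower's marginal profit to zero, 105 - q_A - 2q_N = 0, i.e. q_N = (105 - q_A)/2.
Apex substitutes q_N(q_A) into its own profit: π_A = q_A(140 - q_A - (105 - q_A)/2) - 35q_A = (175/2 - (1/2)q_A)q_A - 35q_A.
Maximising: ∂π_A/∂q_A = 105/2 - q_A = 0, giving q_A = 105/2.
Then q_N = (105 - 105/2)/2 = 105/4.
Total output Q = 315/4, so price P = 140 - 315/4 = 245/4.

61.25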